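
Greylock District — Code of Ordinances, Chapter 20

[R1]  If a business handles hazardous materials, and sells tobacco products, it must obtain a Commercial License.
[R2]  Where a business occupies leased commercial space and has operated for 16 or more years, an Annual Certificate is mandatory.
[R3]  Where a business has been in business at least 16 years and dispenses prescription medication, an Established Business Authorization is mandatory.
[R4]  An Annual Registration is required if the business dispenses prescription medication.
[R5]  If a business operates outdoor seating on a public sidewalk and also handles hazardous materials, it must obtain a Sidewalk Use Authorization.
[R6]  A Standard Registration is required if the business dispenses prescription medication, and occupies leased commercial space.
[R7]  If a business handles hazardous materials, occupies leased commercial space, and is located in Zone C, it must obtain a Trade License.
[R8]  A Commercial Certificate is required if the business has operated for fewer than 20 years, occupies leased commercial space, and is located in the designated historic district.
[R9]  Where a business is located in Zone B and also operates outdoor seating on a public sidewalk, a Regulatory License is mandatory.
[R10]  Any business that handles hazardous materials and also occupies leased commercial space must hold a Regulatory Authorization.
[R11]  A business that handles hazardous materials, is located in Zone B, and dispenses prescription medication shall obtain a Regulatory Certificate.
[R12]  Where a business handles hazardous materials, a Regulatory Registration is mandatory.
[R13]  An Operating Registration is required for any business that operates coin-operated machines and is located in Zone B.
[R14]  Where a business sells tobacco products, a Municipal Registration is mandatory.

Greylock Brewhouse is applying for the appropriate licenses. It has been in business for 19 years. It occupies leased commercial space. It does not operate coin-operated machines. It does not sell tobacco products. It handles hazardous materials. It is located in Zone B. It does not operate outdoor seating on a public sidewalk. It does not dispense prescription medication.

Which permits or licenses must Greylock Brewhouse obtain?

Annual Certificate, Regulatory Authorization, Regulatory Registration

[R1] handles hazardous materials; does not sell tobacco products → Commercial License not required.
[R2] occupies leased commercial space; years in business 19 ≥ 16 → Annual Certificate required.
[R3] years in business 19 ≥ 16; does not dispense prescription medication → Established Business Authorization not required.
[R4] does not dispense prescription medication → Annual Registration not required.
[R5] does not operate outdoor seating on a public sidewalk; handles hazardous materials → Sidewalk Use Authorization not required.
[R6] does not dispense prescription medication; occupies leased commercial space → Standard Registration not required.
[R7] handles hazardous materials; occupies leased commercial space; is located in Zone B (not: is located in Zone C) → Trade License not required.
[R8] years in business 19 < 20; occupies leased commercial space; is located in Zone B (not: is located in the designated historic district) → Commercial Certificate not required.
[R9] is located in Zone B; does not operate outdoor seating on a public sidewalk → Regulatory License not required.
[R10] handles hazardous materials; occupies leased commercial space → Regulatory Authorization required.
[R11] handles hazardous materials; is located in Zone B; does not dispense prescription medication → Regulatory Certificate not required.
[R12] handles hazardous materials → Regulatory Registration required.
[R13] does not operate coin-operated machines; is located in Zone B → Operating Registration not required.
[R14] does not sell tobacco products → Municipal Registration not required.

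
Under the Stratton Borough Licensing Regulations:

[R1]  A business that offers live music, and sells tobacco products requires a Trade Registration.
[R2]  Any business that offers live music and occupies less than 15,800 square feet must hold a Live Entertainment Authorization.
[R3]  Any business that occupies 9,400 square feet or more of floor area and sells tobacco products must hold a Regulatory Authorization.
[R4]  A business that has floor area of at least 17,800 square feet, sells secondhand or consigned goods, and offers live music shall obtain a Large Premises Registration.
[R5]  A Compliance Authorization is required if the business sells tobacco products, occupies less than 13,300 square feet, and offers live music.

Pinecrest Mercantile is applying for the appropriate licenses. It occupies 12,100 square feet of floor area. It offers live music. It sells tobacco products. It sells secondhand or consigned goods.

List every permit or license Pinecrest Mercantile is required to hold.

Compliance Authorization, Live Entertainment Authorization, Regulatory Authorization, Trade Registration

[R1] offers live music; sells tobacco products → Trade Registration required.
[R2] offers live music; floor area 12,100 square feet < 15,800 square feet → Live Entertainment Authorization required.
[R3] floor area 12,100 square feet ≥ 9,400 square feet; sells tobacco products → Regulatory Authorization required.
[R4] floor area 12,100 square feet < 17,800 square feet; sells secondhand or consigned goods; offers live music → Large Premises Registration not required.
[R5] sells tobacco products; floor area 12,100 square feet < 13,300 square feet; offers live music → Compliance Authorization required.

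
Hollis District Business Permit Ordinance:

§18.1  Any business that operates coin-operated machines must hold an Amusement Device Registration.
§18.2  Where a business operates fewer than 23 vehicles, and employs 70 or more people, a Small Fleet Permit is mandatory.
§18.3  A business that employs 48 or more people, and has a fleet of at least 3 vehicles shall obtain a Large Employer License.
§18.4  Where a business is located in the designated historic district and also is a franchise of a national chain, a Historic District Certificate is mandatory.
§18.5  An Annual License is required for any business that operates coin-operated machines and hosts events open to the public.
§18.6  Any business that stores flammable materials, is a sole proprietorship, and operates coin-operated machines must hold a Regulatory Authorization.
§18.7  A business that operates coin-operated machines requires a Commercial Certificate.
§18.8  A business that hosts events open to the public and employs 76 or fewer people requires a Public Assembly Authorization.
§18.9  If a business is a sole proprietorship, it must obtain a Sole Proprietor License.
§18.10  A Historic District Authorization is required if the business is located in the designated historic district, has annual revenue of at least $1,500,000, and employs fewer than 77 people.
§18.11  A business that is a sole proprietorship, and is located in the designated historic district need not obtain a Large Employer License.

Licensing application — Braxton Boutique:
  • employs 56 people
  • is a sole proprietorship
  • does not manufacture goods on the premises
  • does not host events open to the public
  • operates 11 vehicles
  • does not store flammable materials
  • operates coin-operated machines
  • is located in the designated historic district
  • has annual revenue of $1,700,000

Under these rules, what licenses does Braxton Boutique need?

§18.1 operates coin-operated machines → Amusement Device Registration required.
§18.2 vehicles 11 < 23; employees 56 < 70 → Small Fleet Permit not required.
§18.3 employees 56 ≥ 48; vehicles 11 ≥ 3 → Large Employer License required.
§18.4 is located in the designated historic district; is a sole proprietorship (not: is a franchise of a national chain) → Historic District Certificate not required.
§18.5 operates coin-operated machines; does not host events open to the public → Annual License not required.
§18.6 does not store flammable materials; is a sole proprietorship; operates coin-operated machines → Regulatory Authorization not required.
§18.7 operates coin-operated machines → Commercial Certificate required.
§18.8 does not host events open to the public; employees 56 ≤ 76 → Public Assembly Authorization not required.
§18.9 is a sole proprietorship → Sole Proprietor License required.
§18.10 is located in the designated historic district; revenue $1,700,000 ≥ $1,500,000; employees 56 < 77 → Historic District Authorization required.
§18.11 is a sole proprietorship; is located in the designated historic district → exempt from Large Employer License.

Amusement Device Registration, Commercial Certificate, Historic District Authorization, Sole Proprietor License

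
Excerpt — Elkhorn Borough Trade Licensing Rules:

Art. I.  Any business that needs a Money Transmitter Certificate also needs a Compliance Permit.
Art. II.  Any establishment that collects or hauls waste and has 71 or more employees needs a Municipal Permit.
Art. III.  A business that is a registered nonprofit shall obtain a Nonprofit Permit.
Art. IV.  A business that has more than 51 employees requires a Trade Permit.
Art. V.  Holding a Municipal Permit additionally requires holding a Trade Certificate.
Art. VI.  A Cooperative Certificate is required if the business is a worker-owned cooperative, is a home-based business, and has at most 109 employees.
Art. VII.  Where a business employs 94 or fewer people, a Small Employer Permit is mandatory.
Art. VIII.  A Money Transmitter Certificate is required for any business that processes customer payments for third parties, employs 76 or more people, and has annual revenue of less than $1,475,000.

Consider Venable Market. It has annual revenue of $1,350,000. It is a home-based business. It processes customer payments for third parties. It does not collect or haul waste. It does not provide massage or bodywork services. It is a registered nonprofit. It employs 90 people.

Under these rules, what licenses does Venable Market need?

Compliance Permit, Money Transmitter Certificate, Nonprofit Permit, Small Employer Permit, Trade Permit

Art. I. Money Transmitter Certificate is required → Compliance Permit also required.
Art. II. does not collect or haul waste; employees 90 ≥ 71 → Municipal Permit not required.
Art. III. is a registered nonprofit → Nonprofit Permit required.
Art. IV. employees 90 > 51 → Trade Permit required.
Art. V. Municipal Permit is not required → no effect.
Art. VI. is a registered nonprofit (not: is a worker-owned cooperative); is a home-based business; employees 90 ≤ 109 → Cooperative Certificate not required.
Art. VII. employees 90 ≤ 94 → Small Employer Permit required.
Art. VIII. processes customer payments for third parties; employees 90 ≥ 76; revenue $1,350,000 < $1,475,000 → Money Transmitter Certificate required.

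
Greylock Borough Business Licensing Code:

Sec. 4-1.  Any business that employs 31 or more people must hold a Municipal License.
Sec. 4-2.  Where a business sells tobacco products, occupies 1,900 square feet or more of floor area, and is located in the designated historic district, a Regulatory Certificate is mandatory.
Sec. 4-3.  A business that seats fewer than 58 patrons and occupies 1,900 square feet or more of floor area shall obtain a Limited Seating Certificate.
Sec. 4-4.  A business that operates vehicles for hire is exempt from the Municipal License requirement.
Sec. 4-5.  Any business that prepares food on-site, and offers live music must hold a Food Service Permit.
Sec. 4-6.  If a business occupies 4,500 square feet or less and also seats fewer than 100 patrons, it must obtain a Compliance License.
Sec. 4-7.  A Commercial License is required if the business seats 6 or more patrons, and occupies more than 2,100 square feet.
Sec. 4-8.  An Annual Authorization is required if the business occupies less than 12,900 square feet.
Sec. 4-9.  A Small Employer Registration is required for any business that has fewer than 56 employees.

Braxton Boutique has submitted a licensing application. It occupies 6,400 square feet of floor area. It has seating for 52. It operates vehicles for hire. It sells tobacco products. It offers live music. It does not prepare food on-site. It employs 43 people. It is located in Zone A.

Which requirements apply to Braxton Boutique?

Sec. 4-1. employees 43 ≥ 31 → Municipal License required.
Sec. 4-2. sells tobacco products; floor area 6,400 square feet ≥ 1,900 square feet; is located in Zone A (not: is located in the designated historic district) → Regulatory Certificate not required.
Sec. 4-3. seating 52 < 58; floor area 6,400 square feet ≥ 1,900 square feet → Limited Seating Certificate required.
Sec. 4-4. operates vehicles for hire → exempt from Municipal License.
Sec. 4-5. does not prepare food on-site; offers live music → Food Service Permit not required.
Sec. 4-6. floor area 6,400 square feet > 4,500 square feet; seating 52 < 100 → Compliance License not required.
Sec. 4-7. seating 52 ≥ 6; floor area 6,400 square feet > 2,100 square feet → Commercial License required.
Sec. 4-8. floor area 6,400 square feet < 12,900 square feet → Annual Authorization required.
Sec. 4-9. employees 43 < 56 → Small Employer Registration required.

Annual Authorization, Commercial License, Limited Seating Certificate, Small Employer Registration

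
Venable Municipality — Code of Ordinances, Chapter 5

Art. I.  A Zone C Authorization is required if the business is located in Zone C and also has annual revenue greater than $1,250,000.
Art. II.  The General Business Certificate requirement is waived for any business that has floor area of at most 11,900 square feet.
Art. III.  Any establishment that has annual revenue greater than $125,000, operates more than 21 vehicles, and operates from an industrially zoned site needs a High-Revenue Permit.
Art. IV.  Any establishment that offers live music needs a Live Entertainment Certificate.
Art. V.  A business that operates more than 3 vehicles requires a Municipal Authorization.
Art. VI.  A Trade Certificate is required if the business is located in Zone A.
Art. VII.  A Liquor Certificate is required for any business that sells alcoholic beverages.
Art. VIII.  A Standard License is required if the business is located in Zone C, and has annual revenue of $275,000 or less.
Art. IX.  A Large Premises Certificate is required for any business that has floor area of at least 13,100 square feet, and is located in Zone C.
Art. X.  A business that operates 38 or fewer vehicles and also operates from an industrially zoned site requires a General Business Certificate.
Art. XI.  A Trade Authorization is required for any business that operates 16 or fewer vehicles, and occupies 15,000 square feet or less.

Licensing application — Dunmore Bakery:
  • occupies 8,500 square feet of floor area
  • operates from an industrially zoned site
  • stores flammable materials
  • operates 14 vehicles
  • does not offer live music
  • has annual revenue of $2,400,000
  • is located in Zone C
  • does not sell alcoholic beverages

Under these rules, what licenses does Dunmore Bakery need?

Municipal Authorization, Trade Authorization, Zone C Authorization

Art. I. is located in Zone C; revenue $2,400,000 > $1,250,000 → Zone C Authorization required.
Art. II. floor area 8,500 square feet ≤ 11,900 square feet → exempt from General Business Certificate.
Art. III. revenue $2,400,000 > $125,000; vehicles 14 ≤ 21; operates from an industrially zoned site → High-Revenue Permit not required.
Art. IV. does not offer live music → Live Entertainment Certificate not required.
Art. V. vehicles 14 > 3 → Municipal Authorization required.
Art. VI. is located in Zone C (not: is located in Zone A) → Trade Certificate not required.
Art. VII. does not sell alcoholic beverages → Liquor Certificate not required.
Art. VIII. is located in Zone C; revenue $2,400,000 > $275,000 → Standard License not required.
Art. IX. floor area 8,500 square feet < 13,100 square feet; is located in Zone C → Large Premises Certificate not required.
Art. X. vehicles 14 ≤ 38; operates from an industrially zoned site → General Business Certificate required.
Art. XI. vehicles 14 ≤ 16; floor area 8,500 square feet ≤ 15,000 square feet → Trade Authorization required.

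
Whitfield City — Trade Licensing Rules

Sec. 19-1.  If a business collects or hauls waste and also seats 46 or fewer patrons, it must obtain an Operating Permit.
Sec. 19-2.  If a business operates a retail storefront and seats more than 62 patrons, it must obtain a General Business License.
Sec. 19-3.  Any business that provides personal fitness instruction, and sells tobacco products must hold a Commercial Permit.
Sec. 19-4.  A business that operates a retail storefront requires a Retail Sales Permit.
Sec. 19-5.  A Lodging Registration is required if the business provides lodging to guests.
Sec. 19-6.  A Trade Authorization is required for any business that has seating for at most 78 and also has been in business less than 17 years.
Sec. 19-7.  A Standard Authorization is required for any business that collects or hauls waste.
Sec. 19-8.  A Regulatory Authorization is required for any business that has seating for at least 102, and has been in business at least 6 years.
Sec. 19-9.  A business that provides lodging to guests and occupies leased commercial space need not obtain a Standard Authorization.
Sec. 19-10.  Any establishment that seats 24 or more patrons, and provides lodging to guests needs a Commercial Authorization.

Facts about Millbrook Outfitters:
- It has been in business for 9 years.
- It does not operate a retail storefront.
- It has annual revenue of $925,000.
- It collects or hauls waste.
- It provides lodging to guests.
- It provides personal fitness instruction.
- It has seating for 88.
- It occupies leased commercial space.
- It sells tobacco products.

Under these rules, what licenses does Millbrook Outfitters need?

Commercial Authorization, Commercial Permit, Lodging Registration

Sec. 19-1. collects or hauls waste; seating 88 > 46 → Operating Permit not required.
Sec. 19-2. does not operate a retail storefront; seating 88 > 62 → General Business License not required.
Sec. 19-3. provides personal fitness instruction; sells tobacco products → Commercial Permit required.
Sec. 19-4. does not operate a retail storefront → Retail Sales Permit not required.
Sec. 19-5. provides lodging to guests → Lodging Registration required.
Sec. 19-6. seating 88 > 78; years in business 9 < 17 → Trade Authorization not required.
Sec. 19-7. collects or hauls waste → Standard Authorization required.
Sec. 19-8. seating 88 < 102; years in business 9 ≥ 6 → Regulatory Authorization not required.
Sec. 19-9. provides lodging to guests; occupies leased commercial space → exempt from Standard Authorization.
Sec. 19-10. seating 88 ≥ 24; provides lodging to guests → Commercial Authorization required.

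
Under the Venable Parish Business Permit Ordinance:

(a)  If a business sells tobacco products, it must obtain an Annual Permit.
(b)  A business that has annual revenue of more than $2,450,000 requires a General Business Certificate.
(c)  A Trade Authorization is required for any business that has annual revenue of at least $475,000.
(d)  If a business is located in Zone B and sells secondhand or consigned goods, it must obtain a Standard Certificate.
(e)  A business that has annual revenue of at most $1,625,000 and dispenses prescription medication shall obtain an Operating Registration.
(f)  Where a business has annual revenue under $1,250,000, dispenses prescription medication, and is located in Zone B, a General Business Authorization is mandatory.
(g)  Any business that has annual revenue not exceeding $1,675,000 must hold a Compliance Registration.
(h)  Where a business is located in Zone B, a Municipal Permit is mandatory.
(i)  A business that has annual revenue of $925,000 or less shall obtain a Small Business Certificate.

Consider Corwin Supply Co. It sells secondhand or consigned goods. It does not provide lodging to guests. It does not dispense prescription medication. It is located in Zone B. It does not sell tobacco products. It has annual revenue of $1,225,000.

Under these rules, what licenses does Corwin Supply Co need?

Compliance Registration, Municipal Permit, Standard Certificate, Trade Authorization

(a) does not sell tobacco products → Annual Permit not required.
(b) revenue $1,225,000 ≤ $2,450,000 → General Business Certificate not required.
(c) revenue $1,225,000 ≥ $475,000 → Trade Authorization required.
(d) is located in Zone B; sells secondhand or consigned goods → Standard Certificate required.
(e) revenue $1,225,000 ≤ $1,625,000; does not dispense prescription medication → Operating Registration not required.
(f) revenue $1,225,000 < $1,250,000; does not dispense prescription medication; is located in Zone B → General Business Authorization not required.
(g) revenue $1,225,000 ≤ $1,675,000 → Compliance Registration required.
(h) is located in Zone B → Municipal Permit required.
(i) revenue $1,225,000 > $925,000 → Small Business Certificate not required.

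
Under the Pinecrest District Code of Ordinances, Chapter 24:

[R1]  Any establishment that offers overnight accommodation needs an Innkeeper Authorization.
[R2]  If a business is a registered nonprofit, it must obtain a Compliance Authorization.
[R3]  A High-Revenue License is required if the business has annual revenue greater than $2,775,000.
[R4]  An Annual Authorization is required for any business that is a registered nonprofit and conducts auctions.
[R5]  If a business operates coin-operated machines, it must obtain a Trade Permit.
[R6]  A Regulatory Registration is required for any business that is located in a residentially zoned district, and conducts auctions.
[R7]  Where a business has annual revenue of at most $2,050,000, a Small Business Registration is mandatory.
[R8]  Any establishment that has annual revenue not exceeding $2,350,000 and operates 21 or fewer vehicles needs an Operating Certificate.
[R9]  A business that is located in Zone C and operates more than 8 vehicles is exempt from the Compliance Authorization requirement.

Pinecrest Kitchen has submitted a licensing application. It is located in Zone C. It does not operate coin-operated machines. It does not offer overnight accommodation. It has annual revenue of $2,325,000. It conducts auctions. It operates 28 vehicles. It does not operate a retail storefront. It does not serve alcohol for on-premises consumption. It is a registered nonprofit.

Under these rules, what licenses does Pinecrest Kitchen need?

Annual Authorization

[R1] does not offer overnight accommodation → Innkeeper Authorization not required.
[R2] is a registered nonprofit → Compliance Authorization required.
[R3] revenue $2,325,000 ≤ $2,775,000 → High-Revenue License not required.
[R4] is a registered nonprofit; conducts auctions → Annual Authorization required.
[R5] does not operate coin-operated machines → Trade Permit not required.
[R6] is located in Zone C (not: is located in a residentially zoned district); conducts auctions → Regulatory Registration not required.
[R7] revenue $2,325,000 > $2,050,000 → Small Business Registration not required.
[R8] revenue $2,325,000 ≤ $2,350,000; vehicles 28 > 21 → Operating Certificate not required.
[R9] is located in Zone C; vehicles 28 > 8 → exempt from Compliance Authorization.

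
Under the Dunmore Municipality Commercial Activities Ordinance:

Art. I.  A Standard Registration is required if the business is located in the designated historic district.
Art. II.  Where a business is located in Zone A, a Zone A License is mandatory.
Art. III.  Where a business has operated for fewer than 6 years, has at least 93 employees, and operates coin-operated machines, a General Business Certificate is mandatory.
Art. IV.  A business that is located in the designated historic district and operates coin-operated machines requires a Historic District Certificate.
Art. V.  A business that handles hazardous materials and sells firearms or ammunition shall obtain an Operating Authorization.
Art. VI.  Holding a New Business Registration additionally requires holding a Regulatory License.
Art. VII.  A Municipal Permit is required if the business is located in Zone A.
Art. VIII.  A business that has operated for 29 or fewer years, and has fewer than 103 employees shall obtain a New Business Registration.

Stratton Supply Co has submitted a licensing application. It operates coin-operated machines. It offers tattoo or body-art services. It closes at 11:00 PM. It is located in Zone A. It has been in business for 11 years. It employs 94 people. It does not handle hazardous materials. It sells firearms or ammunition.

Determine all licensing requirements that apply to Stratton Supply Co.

Art. I. is located in Zone A (not: is located in the designated historic district) → Standard Registration not required.
Art. II. is located in Zone A → Zone A License required.
Art. III. years in business 11 ≥ 6; employees 94 ≥ 93; operates coin-operated machines → General Business Certificate not required.
Art. IV. is located in Zone A (not: is located in the designated historic district); operates coin-operated machines → Historic District Certificate not required.
Art. V. does not handle hazardous materials; sells firearms or ammunition → Operating Authorization not required.
Art. VI. New Business Registration is required → Regulatory License also required.
Art. VII. is located in Zone A → Municipal Permit required.
Art. VIII. years in business 11 ≤ 29; employees 94 < 103 → New Business Registration required.

Municipal Permit, New Business Registration, Regulatory License, Zone A License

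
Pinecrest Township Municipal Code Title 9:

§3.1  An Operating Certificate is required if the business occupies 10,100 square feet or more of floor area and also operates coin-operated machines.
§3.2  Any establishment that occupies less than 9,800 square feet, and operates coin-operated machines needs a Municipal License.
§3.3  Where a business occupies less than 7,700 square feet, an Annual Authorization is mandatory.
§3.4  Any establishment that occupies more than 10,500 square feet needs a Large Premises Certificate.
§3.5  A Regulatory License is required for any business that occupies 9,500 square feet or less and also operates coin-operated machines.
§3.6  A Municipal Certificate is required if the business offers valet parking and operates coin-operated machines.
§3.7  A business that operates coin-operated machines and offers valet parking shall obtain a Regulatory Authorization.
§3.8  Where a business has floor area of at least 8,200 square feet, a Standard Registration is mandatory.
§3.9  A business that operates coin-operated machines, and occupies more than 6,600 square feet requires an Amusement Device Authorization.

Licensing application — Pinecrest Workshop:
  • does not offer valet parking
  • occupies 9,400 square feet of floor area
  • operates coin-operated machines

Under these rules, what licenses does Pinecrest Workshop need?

§3.1 floor area 9,400 square feet < 10,100 square feet; operates coin-operated machines → Operating Certificate not required.
§3.2 floor area 9,400 square feet < 9,800 square feet; operates coin-operated machines → Municipal License required.
§3.3 floor area 9,400 square feet ≥ 7,700 square feet → Annual Authorization not required.
§3.4 floor area 9,400 square feet ≤ 10,500 square feet → Large Premises Certificate not required.
§3.5 floor area 9,400 square feet ≤ 9,500 square feet; operates coin-operated machines → Regulatory License required.
§3.6 does not offer valet parking; operates coin-operated machines → Municipal Certificate not required.
§3.7 operates coin-operated machines; does not offer valet parking → Regulatory Authorization not required.
§3.8 floor area 9,400 square feet ≥ 8,200 square feet → Standard Registration required.
§3.9 operates coin-operated machines; floor area 9,400 square feet > 6,600 square feet → Amusement Device Authorization required.

Amusement Device Authorization, Municipal License, Regulatory License, Standard Registration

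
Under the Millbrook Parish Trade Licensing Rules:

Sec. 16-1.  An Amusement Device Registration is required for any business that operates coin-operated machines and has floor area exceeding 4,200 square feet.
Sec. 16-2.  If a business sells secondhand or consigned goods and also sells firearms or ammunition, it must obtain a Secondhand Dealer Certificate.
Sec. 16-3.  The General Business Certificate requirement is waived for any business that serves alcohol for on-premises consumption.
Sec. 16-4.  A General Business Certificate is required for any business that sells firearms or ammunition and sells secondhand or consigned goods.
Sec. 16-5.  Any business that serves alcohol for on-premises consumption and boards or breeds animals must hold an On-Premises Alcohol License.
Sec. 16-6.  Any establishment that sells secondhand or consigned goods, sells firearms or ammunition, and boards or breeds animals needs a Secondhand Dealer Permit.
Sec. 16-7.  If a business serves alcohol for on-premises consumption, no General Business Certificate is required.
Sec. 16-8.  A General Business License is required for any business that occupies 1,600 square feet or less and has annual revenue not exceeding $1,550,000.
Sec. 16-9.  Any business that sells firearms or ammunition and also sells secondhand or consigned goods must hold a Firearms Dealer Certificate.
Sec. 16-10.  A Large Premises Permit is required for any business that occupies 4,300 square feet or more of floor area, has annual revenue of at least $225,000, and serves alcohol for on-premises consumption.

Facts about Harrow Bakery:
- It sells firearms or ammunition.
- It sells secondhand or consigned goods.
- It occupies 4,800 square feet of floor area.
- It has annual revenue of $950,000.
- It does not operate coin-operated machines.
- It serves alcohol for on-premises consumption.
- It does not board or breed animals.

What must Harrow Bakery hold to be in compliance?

Sec. 16-1. does not operate coin-operated machines; floor area 4,800 square feet > 4,200 square feet → Amusement Device Registration not required.
Sec. 16-2. sells secondhand or consigned goods; sells firearms or ammunition → Secondhand Dealer Certificate required.
Sec. 16-3. serves alcohol for on-premises consumption → exempt from General Business Certificate.
Sec. 16-4. sells firearms or ammunition; sells secondhand or consigned goods → General Business Certificate required.
Sec. 16-5. serves alcohol for on-premises consumption; does not board or breed animals → On-Premises Alcohol License not required.
Sec. 16-6. sells secondhand or consigned goods; sells firearms or ammunition; does not board or breed animals → Secondhand Dealer Permit not required.
Sec. 16-7. serves alcohol for on-premises consumption → exempt from General Business Certificate.
Sec. 16-8. floor area 4,800 square feet > 1,600 square feet; revenue $950,000 ≤ $1,550,000 → General Business License not required.
Sec. 16-9. sells firearms or ammunition; sells secondhand or consigned goods → Firearms Dealer Certificate required.
Sec. 16-10. floor area 4,800 square feet ≥ 4,300 square feet; revenue $950,000 ≥ $225,000; serves alcohol for on-premises consumption → Large Premises Permit required.

Firearms Dealer Certificate, Large Premises Permit, Secondhand Dealer Certificate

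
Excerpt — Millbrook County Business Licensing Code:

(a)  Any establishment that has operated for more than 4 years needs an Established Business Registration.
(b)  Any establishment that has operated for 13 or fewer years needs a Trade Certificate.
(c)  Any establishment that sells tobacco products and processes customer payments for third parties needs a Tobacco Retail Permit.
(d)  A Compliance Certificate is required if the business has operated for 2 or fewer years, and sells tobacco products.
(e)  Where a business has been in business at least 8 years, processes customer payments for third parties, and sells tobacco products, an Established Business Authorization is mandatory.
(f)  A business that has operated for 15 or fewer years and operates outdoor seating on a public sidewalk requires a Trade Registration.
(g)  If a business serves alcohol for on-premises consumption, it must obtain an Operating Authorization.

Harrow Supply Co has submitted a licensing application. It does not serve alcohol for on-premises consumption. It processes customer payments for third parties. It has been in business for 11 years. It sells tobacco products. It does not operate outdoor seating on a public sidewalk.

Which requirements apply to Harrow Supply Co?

(a) years in business 11 > 4 → Established Business Registration required.
(b) years in business 11 ≤ 13 → Trade Certificate required.
(c) sells tobacco products; processes customer payments for third parties → Tobacco Retail Permit required.
(d) years in business 11 > 2; sells tobacco products → Compliance Certificate not required.
(e) years in business 11 ≥ 8; processes customer payments for third parties; sells tobacco products → Established Business Authorization required.
(f) years in business 11 ≤ 15; does not operate outdoor seating on a public sidewalk → Trade Registration not required.
(g) does not serve alcohol for on-premises consumption → Operating Authorization not required.

Established Business Authorization, Established Business Registration, Tobacco Retail Permit, Trade Certificate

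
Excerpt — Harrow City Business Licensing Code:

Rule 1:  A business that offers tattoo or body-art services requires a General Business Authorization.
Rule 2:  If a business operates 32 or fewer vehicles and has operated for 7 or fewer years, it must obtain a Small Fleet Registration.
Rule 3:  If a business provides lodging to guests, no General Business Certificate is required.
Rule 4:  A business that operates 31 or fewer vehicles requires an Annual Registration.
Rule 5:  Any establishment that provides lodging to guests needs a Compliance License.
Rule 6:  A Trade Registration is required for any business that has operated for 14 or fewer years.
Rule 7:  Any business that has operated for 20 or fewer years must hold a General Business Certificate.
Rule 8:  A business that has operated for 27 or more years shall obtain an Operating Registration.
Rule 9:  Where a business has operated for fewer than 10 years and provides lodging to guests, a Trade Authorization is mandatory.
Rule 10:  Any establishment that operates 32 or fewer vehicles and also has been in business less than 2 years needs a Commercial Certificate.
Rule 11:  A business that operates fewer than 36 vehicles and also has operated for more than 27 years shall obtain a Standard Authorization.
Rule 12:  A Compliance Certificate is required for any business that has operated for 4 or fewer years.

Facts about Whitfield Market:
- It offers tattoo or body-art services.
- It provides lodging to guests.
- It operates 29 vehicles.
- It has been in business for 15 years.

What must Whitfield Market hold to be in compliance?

Annual Registration, Compliance License, General Business Authorization

Rule 1: offers tattoo or body-art services → General Business Authorization required.
Rule 2: vehicles 29 ≤ 32; years in business 15 > 7 → Small Fleet Registration not required.
Rule 3: provides lodging to guests → exempt from General Business Certificate.
Rule 4: vehicles 29 ≤ 31 → Annual Registration required.
Rule 5: provides lodging to guests → Compliance License required.
Rule 6: years in business 15 > 14 → Trade Registration not required.
Rule 7: years in business 15 ≤ 20 → General Business Certificate required.
Rule 8: years in business 15 < 27 → Operating Registration not required.
Rule 9: years in business 15 ≥ 10; provides lodging to guests → Trade Authorization not required.
Rule 10: vehicles 29 ≤ 32; years in business 15 ≥ 2 → Commercial Certificate not required.
Rule 11: vehicles 29 < 36; years in business 15 ≤ 27 → Standard Authorization not required.
Rule 12: years in business 15 > 4 → Compliance Certificate not required.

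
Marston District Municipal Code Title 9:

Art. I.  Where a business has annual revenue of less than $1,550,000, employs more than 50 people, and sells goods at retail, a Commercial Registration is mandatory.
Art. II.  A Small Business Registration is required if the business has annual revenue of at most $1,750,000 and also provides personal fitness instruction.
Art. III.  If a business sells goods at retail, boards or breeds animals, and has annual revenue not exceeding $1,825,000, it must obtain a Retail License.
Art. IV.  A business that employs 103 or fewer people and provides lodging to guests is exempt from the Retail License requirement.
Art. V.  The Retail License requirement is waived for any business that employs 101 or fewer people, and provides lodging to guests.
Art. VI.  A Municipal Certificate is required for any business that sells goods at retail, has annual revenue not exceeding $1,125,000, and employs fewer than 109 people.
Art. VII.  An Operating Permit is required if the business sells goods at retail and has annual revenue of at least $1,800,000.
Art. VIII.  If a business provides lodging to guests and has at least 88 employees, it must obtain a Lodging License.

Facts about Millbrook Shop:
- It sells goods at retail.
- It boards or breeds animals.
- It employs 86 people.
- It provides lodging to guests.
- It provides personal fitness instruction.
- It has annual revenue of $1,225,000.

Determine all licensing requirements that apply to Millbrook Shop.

Art. I. revenue $1,225,000 < $1,550,000; employees 86 > 50; sells goods at retail → Commercial Registration required.
Art. II. revenue $1,225,000 ≤ $1,750,000; provides personal fitness instruction → Small Business Registration required.
Art. III. sells goods at retail; boards or breeds animals; revenue $1,225,000 ≤ $1,825,000 → Retail License required.
Art. IV. employees 86 ≤ 103; provides lodging to guests → exempt from Retail License.
Art. V. employees 86 ≤ 101; provides lodging to guests → exempt from Retail License.
Art. VI. sells goods at retail; revenue $1,225,000 > $1,125,000; employees 86 < 109 → Municipal Certificate not required.
Art. VII. sells goods at retail; revenue $1,225,000 < $1,800,000 → Operating Permit not required.
Art. VIII. provides lodging to guests; employees 86 < 88 → Lodging License not required.

Commercial Registration, Small Business Registration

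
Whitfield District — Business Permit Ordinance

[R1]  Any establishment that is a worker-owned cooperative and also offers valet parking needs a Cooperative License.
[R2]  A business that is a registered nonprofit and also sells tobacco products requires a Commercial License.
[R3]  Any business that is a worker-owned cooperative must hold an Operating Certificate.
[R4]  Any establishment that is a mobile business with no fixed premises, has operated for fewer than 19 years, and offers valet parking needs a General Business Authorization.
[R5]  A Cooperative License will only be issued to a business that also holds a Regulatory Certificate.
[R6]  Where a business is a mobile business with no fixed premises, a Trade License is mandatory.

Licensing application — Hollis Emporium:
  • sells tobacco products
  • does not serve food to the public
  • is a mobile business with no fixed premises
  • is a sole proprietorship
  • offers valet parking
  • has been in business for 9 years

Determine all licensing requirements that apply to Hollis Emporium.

[R1] is a sole proprietorship (not: is a worker-owned cooperative); offers valet parking → Cooperative License not required.
[R2] is a sole proprietorship (not: is a registered nonprofit); sells tobacco products → Commercial License not required.
[R3] is a sole proprietorship (not: is a worker-owned cooperative) → Operating Certificate not required.
[R4] is a mobile business with no fixed premises; years in business 9 < 19; offers valet parking → General Business Authorization required.
[R5] Cooperative License is not required → no effect.
[R6] is a mobile business with no fixed premises → Trade License required.

General Business Authorization, Trade License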